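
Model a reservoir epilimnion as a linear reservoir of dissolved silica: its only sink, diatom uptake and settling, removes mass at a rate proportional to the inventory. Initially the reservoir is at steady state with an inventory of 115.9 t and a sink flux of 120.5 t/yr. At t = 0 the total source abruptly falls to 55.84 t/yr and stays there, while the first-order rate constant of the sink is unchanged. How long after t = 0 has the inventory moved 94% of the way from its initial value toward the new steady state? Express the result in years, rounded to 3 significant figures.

2.71 yr

τ = M₀/F₀ = 115.9/120.5 = 0.9618 yr.
The remaining gap fraction is e^(−t/τ); 94% covered ⇒ e^(−t/τ) = 0.0600.
t = −τ ln(0.0600) = 0.9618 × 2.813 = 2.706 yr.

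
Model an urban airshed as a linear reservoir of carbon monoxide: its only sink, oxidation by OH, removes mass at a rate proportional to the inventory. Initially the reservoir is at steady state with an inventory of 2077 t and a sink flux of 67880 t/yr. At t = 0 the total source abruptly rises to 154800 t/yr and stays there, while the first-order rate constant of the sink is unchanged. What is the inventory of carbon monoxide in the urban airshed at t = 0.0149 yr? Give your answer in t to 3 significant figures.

3100 t

The sink rate constant is k = F₀/M₀ = 67880/2077 = 32.68 yr⁻¹.
Solving dM/dt = F₁ − kM with M(0) = M₀ gives M(t) = F₁/k + (M₀ − F₁/k)·e^(−kt).
F₁/k = 154800/32.68 = 4736.6 t; kt = 32.68 × 0.0149 = 0.4870, e^(−kt) = 0.6145.
M(0.0149) = 4736.6 + (2077 − 4736.6) × 0.6145 = 4736.6 − 1634 = 3102.3 t.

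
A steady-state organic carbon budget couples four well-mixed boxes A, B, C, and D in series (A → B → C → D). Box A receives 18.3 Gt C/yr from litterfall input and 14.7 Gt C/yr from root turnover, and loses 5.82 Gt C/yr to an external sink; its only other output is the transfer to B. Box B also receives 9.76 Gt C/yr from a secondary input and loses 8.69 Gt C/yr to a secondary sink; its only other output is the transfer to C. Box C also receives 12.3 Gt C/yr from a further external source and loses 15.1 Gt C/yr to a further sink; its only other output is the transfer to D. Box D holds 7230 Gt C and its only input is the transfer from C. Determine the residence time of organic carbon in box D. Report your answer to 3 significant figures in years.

284 yr

Box A: F(A→B) = (18.3 + 14.7) − 5.82 = 27.180 Gt C/yr.
Box B: F(B→C) = (27.180 + 9.76) − 8.69 = 28.250 Gt C/yr.
Box C: F(C→D) = (28.250 + 12.3) − 15.1 = 25.450 Gt C/yr.
Box D throughput = its input = 25.450 Gt C/yr; τ = 7230 / 25.450 = 284.1 yr.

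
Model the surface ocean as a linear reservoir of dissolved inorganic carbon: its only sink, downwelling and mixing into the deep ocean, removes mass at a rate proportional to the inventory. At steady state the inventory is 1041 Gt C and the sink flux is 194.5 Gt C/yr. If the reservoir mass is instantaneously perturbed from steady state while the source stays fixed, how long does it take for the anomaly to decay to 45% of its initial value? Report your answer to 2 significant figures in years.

For a linear reservoir the anomaly decays as exp(−t/τ) with τ = M/F = 1041/194.5 = 5.352 yr.
exp(−t/τ) = 0.45 ⇒ t = −τ ln(0.45) = 5.352 × 0.7985 = 4.274 yr.

4.3 yr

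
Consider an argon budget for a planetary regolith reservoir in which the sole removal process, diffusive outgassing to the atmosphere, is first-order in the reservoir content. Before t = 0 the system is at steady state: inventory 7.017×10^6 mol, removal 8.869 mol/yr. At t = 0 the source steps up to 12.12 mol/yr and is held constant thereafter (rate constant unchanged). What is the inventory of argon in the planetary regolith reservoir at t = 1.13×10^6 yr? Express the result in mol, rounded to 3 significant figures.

Residence time τ = M₀/F₀ = 791200 yr. The eventual steady state is M_∞ = M₀·(F₁/F₀) = 7.017×10^6 × 12.12/8.869 = 9.5891×10^6 mol.
The anomaly ΔM(t) = M(t) − M_∞ decays as ΔM₀·e^(−t/τ) with ΔM₀ = 7.017×10^6 − 9.5891×10^6 = −2.572×10^6 mol.
At t = 1.13×10^6 yr, e^(−t/τ) = e^(−1.428) = 0.2397, so ΔM = −616600 mol and M = 9.5891×10^6 − 616600 = 8.9725×10^6 mol.

8.97×10^6 mol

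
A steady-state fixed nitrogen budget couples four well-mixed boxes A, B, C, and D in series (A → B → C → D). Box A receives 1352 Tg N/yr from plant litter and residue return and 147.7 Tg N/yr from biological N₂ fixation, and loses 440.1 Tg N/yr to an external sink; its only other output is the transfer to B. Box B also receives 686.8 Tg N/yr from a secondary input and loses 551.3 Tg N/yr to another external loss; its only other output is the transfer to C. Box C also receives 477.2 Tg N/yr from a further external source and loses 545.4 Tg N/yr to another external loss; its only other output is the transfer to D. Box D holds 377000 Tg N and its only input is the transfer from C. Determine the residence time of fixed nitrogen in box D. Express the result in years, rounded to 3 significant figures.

335 yr

Box A: F(A→B) = (1352 + 147.7) − 440.1 = 1059.6 Tg N/yr.
Box B: F(B→C) = (1059.6 + 686.8) − 551.3 = 1195.1 Tg N/yr.
Box C: F(C→D) = (1195.1 + 477.2) − 545.4 = 1126.9 Tg N/yr.
Box D throughput = its input = 1126.9 Tg N/yr; τ = 377000 / 1126.9 = 334.5 yr.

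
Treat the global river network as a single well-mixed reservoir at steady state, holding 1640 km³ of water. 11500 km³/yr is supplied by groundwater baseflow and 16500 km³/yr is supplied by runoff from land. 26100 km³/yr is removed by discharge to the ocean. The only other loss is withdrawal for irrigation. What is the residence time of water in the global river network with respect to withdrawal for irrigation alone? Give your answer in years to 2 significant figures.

0.86 yr

At steady state ΣF_in = ΣF_out.
ΣF_in = 11500 + 16500 = 28000 km³/yr.
Withdrawal for irrigation flux = ΣF_in − (26100) = 28000 − 26100 = 1900 km³/yr.
τ = M / F = 1640 / 1900 = 0.8632 yr.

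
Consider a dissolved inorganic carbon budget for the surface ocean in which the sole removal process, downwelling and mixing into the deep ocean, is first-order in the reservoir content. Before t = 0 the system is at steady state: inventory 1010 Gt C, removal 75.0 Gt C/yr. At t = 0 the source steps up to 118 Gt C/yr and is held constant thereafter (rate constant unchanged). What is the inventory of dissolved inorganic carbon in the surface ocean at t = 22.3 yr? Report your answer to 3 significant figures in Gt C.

1480 Gt C

The sink rate constant is k = F₀/M₀ = 75.0/1010 = 0.07426 yr⁻¹.
Solving dM/dt = F₁ − kM with M(0) = M₀ gives M(t) = F₁/k + (M₀ − F₁/k)·e^(−kt).
F₁/k = 118/0.07426 = 1589.1 Gt C; kt = 0.07426 × 22.3 = 1.656, e^(−kt) = 0.1909.
M(22.3) = 1589.1 + (1010 − 1589.1) × 0.1909 = 1589.1 − 110.6 = 1478.5 Gt C.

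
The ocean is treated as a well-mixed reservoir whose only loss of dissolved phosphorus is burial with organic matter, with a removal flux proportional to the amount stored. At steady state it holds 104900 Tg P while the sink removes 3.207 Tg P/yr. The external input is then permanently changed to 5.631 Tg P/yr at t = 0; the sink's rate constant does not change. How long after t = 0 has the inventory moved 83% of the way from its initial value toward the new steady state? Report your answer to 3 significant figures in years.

τ = M₀/F₀ = 104900/3.207 = 32710 yr.
The remaining gap fraction is e^(−t/τ); 83% covered ⇒ e^(−t/τ) = 0.170.
t = −τ ln(0.170) = 32710 × 1.772 = 57960 yr.

58000 yr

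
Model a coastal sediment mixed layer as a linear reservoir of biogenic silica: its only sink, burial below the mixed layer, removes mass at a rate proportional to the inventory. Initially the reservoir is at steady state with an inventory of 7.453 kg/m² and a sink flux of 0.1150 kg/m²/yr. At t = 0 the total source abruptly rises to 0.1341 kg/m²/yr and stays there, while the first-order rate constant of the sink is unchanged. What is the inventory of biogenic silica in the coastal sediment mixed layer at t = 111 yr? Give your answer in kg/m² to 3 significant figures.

The sink rate constant is k = F₀/M₀ = 0.1150/7.453 = 0.01543 yr⁻¹.
Solving dM/dt = F₁ − kM with M(0) = M₀ gives M(t) = F₁/k + (M₀ − F₁/k)·e^(−kt).
F₁/k = 0.1341/0.01543 = 8.6908 kg/m²; kt = 0.01543 × 111 = 1.713, e^(−kt) = 0.1804.
M(111) = 8.6908 + (7.453 − 8.6908) × 0.1804 = 8.6908 − 0.2233 = 8.4676 kg/m².

8.47 kg/m²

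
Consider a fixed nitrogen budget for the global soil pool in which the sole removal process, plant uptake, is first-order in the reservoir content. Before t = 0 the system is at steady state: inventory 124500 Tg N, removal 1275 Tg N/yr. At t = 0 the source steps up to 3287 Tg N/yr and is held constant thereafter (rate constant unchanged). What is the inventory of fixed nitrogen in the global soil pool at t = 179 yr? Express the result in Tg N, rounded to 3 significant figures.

290000 Tg N

The sink rate constant is k = F₀/M₀ = 1275/124500 = 0.01024 yr⁻¹.
Solving dM/dt = F₁ − kM with M(0) = M₀ gives M(t) = F₁/k + (M₀ − F₁/k)·e^(−kt).
F₁/k = 3287/0.01024 = 320970 Tg N; kt = 0.01024 × 179 = 1.833, e^(−kt) = 0.1599.
M(179) = 320970 + (124500 − 320970) × 0.1599 = 320970 − 31420 = 289550 Tg N.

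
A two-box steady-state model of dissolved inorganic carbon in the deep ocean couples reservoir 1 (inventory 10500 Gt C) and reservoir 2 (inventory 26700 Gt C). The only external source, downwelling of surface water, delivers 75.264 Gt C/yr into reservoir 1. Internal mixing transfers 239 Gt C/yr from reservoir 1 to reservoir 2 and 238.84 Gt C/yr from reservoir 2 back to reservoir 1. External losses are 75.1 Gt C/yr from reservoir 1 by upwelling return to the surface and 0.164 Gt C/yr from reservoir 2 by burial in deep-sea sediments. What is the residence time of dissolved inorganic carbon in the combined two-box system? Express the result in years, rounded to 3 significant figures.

For the system as a whole, the A↔B exchange is internal and contributes nothing to the throughput; only the external sinks remove mass.
M_total = 10500 + 26700 = 37200 Gt C.
ΣF_external_out = 75.1 + 0.164 = 75.264 Gt C/yr.
τ = M_total / ΣF_ext = 37200 / 75.264 = 494.3 yr.

494 yr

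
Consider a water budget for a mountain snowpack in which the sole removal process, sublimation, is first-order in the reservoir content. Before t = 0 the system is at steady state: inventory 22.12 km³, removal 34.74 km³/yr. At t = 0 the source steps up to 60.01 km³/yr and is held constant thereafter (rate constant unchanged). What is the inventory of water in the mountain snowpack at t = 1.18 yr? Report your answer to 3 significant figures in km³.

The sink rate constant is k = F₀/M₀ = 34.74/22.12 = 1.571 yr⁻¹.
Solving dM/dt = F₁ − kM with M(0) = M₀ gives M(t) = F₁/k + (M₀ − F₁/k)·e^(−kt).
F₁/k = 60.01/1.571 = 38.210 km³; kt = 1.571 × 1.18 = 1.853, e^(−kt) = 0.1567.
M(1.18) = 38.210 + (22.12 − 38.210) × 0.1567 = 38.210 − 2.522 = 35.688 km³.

35.7 km³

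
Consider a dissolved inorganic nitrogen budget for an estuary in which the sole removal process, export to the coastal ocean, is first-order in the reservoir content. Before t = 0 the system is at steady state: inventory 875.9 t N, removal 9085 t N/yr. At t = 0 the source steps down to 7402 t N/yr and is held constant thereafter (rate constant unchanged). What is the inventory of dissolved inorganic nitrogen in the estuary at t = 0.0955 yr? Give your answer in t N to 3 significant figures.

774 t N

τ = M₀/F₀ = 875.9/9085 = 0.09641 yr; rate constant k = 1/τ.
New steady state M_∞ = F₁/k = F₁·τ = 7402 × 0.09641 = 713.64 t N.
M(t) = M_∞ + (M₀ − M_∞)·e^(−t/τ); t/τ = 0.0955/0.09641 = 0.9905, so e^(−t/τ) = 0.3714.
M(t) = 713.64 + 162.3 × 0.3714 = 773.90 t N.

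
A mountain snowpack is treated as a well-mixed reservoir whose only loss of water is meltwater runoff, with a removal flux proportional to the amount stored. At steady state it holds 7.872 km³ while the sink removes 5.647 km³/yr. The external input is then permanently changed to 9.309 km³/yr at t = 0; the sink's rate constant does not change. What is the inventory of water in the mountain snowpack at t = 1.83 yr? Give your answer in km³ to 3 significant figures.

The sink rate constant is k = F₀/M₀ = 5.647/7.872 = 0.7174 yr⁻¹.
Solving dM/dt = F₁ − kM with M(0) = M₀ gives M(t) = F₁/k + (M₀ − F₁/k)·e^(−kt).
F₁/k = 9.309/0.7174 = 12.977 km³; kt = 0.7174 × 1.83 = 1.313, e^(−kt) = 0.2691.
M(1.83) = 12.977 + (7.872 − 12.977) × 0.2691 = 12.977 − 1.374 = 11.603 km³.

11.6 km³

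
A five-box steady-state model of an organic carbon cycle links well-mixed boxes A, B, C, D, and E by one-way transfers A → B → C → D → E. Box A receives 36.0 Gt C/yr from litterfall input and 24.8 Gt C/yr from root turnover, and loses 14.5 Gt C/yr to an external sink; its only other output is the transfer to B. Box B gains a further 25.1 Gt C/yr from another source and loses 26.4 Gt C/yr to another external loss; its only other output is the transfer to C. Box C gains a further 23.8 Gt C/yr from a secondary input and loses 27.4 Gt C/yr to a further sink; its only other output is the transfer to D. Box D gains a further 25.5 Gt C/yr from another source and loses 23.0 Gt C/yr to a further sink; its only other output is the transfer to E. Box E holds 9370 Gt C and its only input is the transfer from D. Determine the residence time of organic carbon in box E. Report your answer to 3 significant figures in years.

Box A: F(A→B) = (36.0 + 24.8) − 14.5 = 46.300 Gt C/yr.
Box B: F(B→C) = (46.300 + 25.1) − 26.4 = 45.000 Gt C/yr.
Box C: F(C→D) = (45.000 + 23.8) − 27.4 = 41.400 Gt C/yr.
Box D: F(D→E) = (41.400 + 25.5) − 23.0 = 43.900 Gt C/yr.
Box E throughput = its input = 43.900 Gt C/yr; τ = 9370 / 43.900 = 213.4 yr.

213 yr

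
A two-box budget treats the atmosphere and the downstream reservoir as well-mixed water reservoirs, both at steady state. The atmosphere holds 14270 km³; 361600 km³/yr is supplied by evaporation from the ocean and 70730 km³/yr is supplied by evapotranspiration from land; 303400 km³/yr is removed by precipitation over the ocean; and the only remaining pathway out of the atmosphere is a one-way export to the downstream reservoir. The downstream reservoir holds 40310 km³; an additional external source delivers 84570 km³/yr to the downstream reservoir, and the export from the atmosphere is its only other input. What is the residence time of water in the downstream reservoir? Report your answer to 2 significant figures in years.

0.19 yr

Balance the atmosphere: ΣF_in = 361600 + 70730 = 432330 km³/yr.
Export to the downstream reservoir = ΣF_in − (303400) = 128930 km³/yr.
Total input to the downstream reservoir = 128930 + 84570 = 213500 km³/yr; at steady state this equals its total output.
τ = M / F = 40310 / 213500 = 0.1888 yr.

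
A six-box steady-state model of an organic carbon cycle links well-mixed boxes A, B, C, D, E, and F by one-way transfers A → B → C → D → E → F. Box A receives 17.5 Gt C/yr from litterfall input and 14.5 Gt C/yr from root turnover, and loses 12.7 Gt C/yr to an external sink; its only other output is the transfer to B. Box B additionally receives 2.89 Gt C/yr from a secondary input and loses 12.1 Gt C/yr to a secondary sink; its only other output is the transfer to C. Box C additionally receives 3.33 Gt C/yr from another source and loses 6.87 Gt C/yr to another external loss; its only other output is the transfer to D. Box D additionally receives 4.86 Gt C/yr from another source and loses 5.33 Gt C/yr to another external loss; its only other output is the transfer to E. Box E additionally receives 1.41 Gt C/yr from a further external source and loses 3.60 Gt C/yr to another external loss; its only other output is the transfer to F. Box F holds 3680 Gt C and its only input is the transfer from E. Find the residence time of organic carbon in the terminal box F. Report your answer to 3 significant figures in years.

Box A: F(A→B) = (17.5 + 14.5) − 12.7 = 19.300 Gt C/yr.
Box B: F(B→C) = (19.300 + 2.89) − 12.1 = 10.090 Gt C/yr.
Box C: F(C→D) = (10.090 + 3.33) − 6.87 = 6.5500 Gt C/yr.
Box D: F(D→E) = (6.5500 + 4.86) − 5.33 = 6.0800 Gt C/yr.
Box E: F(E→F) = (6.0800 + 1.41) − 3.60 = 3.8900 Gt C/yr.
Box F throughput = its input = 3.8900 Gt C/yr; τ = 3680 / 3.8900 = 946.0 yr.

946 yr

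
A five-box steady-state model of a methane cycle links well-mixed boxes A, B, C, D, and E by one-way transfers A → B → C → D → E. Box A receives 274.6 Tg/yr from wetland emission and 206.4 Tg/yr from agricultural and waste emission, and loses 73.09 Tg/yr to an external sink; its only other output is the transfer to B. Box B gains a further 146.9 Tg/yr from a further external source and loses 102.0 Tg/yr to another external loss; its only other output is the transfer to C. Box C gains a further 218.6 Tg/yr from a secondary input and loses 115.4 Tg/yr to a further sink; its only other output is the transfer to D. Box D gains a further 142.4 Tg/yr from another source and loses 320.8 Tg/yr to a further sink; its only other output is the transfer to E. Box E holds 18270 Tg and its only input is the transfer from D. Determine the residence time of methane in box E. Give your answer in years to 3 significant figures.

48.4 yr

Box A: F(A→B) = (274.6 + 206.4) − 73.09 = 407.91 Tg/yr.
Box B: F(B→C) = (407.91 + 146.9) − 102.0 = 452.81 Tg/yr.
Box C: F(C→D) = (452.81 + 218.6) − 115.4 = 556.01 Tg/yr.
Box D: F(D→E) = (556.01 + 142.4) − 320.8 = 377.61 Tg/yr.
Box E throughput = its input = 377.61 Tg/yr; τ = 18270 / 377.61 = 48.38 yr.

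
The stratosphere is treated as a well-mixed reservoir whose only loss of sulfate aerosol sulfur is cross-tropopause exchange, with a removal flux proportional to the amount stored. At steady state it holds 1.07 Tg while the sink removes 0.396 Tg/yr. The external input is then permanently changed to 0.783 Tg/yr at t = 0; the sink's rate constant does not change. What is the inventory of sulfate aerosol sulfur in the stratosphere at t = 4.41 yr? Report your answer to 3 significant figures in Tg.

The sink rate constant is k = F₀/M₀ = 0.396/1.07 = 0.3701 yr⁻¹.
Solving dM/dt = F₁ − kM with M(0) = M₀ gives M(t) = F₁/k + (M₀ − F₁/k)·e^(−kt).
F₁/k = 0.783/0.3701 = 2.1157 Tg; kt = 0.3701 × 4.41 = 1.632, e^(−kt) = 0.1955.
M(4.41) = 2.1157 + (1.07 − 2.1157) × 0.1955 = 2.1157 − 0.2044 = 1.9112 Tg.

1.91 Tg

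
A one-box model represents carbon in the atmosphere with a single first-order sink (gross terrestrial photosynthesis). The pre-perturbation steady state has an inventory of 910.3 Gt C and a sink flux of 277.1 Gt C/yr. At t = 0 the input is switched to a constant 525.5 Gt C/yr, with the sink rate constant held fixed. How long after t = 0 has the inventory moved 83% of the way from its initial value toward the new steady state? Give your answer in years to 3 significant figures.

5.82 yr

τ = M₀/F₀ = 910.3/277.1 = 3.285 yr.
The remaining gap fraction is e^(−t/τ); 83% covered ⇒ e^(−t/τ) = 0.170.
t = −τ ln(0.170) = 3.285 × 1.772 = 5.821 yr.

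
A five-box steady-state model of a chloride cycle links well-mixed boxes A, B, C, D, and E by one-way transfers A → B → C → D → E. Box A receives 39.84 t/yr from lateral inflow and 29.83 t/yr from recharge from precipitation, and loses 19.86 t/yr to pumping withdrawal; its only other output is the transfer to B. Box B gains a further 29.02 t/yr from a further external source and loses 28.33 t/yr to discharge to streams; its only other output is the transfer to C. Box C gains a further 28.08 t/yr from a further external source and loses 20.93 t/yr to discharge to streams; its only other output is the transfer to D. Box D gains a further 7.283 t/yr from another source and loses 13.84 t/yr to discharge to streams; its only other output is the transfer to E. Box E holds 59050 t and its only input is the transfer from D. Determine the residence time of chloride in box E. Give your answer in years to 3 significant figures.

Box A: F(A→B) = (39.84 + 29.83) − 19.86 = 49.810 t/yr.
Box B: F(B→C) = (49.810 + 29.02) − 28.33 = 50.500 t/yr.
Box C: F(C→D) = (50.500 + 28.08) − 20.93 = 57.650 t/yr.
Box D: F(D→E) = (57.650 + 7.283) − 13.84 = 51.093 t/yr.
Box E throughput = its input = 51.093 t/yr; τ = 59050 / 51.093 = 1156 yr.

1160 yr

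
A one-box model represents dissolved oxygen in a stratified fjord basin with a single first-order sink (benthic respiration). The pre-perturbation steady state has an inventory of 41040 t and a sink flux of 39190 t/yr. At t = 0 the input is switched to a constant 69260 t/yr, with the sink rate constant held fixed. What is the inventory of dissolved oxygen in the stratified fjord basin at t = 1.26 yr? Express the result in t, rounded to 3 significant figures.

The sink rate constant is k = F₀/M₀ = 39190/41040 = 0.9549 yr⁻¹.
Solving dM/dt = F₁ − kM with M(0) = M₀ gives M(t) = F₁/k + (M₀ − F₁/k)·e^(−kt).
F₁/k = 69260/0.9549 = 72529 t; kt = 0.9549 × 1.26 = 1.203, e^(−kt) = 0.3002.
M(1.26) = 72529 + (41040 − 72529) × 0.3002 = 72529 − 9454 = 63075 t.

63100 t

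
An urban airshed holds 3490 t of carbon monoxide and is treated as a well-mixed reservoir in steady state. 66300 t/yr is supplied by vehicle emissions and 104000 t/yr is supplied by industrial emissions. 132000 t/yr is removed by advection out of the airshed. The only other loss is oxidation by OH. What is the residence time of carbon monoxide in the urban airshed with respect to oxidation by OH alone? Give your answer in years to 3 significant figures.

0.0911 yr

At steady state ΣF_in = ΣF_out.
ΣF_in = 66300 + 104000 = 170300 t/yr.
Oxidation by OH flux = ΣF_in − (132000) = 170300 − 132000 = 38300 t/yr.
τ = M / F = 3490 / 38300 = 0.09112 yr.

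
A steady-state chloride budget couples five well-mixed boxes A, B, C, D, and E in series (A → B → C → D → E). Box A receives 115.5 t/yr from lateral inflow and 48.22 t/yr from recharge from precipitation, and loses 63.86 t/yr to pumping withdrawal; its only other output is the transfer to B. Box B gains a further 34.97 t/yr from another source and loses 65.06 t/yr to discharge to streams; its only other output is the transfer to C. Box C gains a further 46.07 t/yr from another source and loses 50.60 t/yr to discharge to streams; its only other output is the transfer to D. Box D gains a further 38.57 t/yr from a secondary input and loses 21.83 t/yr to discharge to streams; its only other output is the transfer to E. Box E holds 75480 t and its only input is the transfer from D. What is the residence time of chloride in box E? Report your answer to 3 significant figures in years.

921 yr

Box A: F(A→B) = (115.5 + 48.22) − 63.86 = 99.860 t/yr.
Box B: F(B→C) = (99.860 + 34.97) − 65.06 = 69.770 t/yr.
Box C: F(C→D) = (69.770 + 46.07) − 50.60 = 65.240 t/yr.
Box D: F(D→E) = (65.240 + 38.57) − 21.83 = 81.980 t/yr.
Box E throughput = its input = 81.980 t/yr; τ = 75480 / 81.980 = 920.7 yr.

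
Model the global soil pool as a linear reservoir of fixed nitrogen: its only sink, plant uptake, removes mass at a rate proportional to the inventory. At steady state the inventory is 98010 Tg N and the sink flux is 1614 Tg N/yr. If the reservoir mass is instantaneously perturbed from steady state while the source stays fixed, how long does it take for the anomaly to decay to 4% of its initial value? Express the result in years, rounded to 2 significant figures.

200 yr

For a linear reservoir the anomaly decays as exp(−t/τ) with τ = M/F = 98010/1614 = 60.72 yr.
exp(−t/τ) = 0.04 ⇒ t = −τ ln(0.04) = 60.72 × 3.219 = 195.5 yr.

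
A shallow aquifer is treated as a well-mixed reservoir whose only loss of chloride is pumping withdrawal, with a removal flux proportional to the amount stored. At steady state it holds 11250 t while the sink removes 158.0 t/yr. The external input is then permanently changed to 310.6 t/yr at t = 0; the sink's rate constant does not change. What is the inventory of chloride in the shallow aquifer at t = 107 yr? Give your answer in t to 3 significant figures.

Residence time τ = M₀/F₀ = 71.20 yr. The eventual steady state is M_∞ = M₀·(F₁/F₀) = 11250 × 310.6/158.0 = 22116 t.
The anomaly ΔM(t) = M(t) − M_∞ decays as ΔM₀·e^(−t/τ) with ΔM₀ = 11250 − 22116 = −10870 t.
At t = 107 yr, e^(−t/τ) = e^(−1.503) = 0.2225, so ΔM = −2418 t and M = 22116 − 2418 = 19698 t.

19700 t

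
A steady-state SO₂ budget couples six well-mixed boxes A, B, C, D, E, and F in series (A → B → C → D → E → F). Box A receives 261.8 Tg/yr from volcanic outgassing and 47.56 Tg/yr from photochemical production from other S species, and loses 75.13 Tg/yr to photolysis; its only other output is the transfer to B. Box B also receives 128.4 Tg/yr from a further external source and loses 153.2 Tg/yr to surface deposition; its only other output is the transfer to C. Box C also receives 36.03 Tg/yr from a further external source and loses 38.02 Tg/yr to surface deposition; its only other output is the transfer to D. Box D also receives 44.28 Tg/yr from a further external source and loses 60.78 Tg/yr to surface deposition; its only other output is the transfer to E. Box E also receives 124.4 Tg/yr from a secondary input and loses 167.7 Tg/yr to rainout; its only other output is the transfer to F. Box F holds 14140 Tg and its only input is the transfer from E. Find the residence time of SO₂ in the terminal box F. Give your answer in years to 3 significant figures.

Box A: F(A→B) = (261.8 + 47.56) − 75.13 = 234.23 Tg/yr.
Box B: F(B→C) = (234.23 + 128.4) − 153.2 = 209.43 Tg/yr.
Box C: F(C→D) = (209.43 + 36.03) − 38.02 = 207.44 Tg/yr.
Box D: F(D→E) = (207.44 + 44.28) − 60.78 = 190.94 Tg/yr.
Box E: F(E→F) = (190.94 + 124.4) − 167.7 = 147.64 Tg/yr.
Box F throughput = its input = 147.64 Tg/yr; τ = 14140 / 147.64 = 95.77 yr.

95.8 yr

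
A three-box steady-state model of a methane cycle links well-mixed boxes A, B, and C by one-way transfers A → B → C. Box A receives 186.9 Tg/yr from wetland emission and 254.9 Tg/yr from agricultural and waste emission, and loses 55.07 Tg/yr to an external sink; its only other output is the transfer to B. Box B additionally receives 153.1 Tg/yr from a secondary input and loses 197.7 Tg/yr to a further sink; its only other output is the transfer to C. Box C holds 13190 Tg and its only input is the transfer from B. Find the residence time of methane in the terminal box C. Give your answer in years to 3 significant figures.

38.6 yr

Box A: F(A→B) = (186.9 + 254.9) − 55.07 = 386.73 Tg/yr.
Box B: F(B→C) = (386.73 + 153.1) − 197.7 = 342.13 Tg/yr.
Box C throughput = its input = 342.13 Tg/yr; τ = 13190 / 342.13 = 38.55 yr.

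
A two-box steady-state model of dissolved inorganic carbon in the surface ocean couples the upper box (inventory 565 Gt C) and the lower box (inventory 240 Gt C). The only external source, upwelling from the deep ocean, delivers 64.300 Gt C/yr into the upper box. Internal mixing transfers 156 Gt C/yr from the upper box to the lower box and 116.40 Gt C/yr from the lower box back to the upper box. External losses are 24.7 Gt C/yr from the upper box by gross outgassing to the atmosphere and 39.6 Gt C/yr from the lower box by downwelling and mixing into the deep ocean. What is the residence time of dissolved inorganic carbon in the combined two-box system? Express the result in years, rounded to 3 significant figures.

12.5 yr

Treat the two boxes together as one reservoir: the mixing fluxes between them are internal recycling, so τ = ΣM / Σ(external losses).
M_total = 565 + 240 = 805.00 Gt C.
ΣF_external_out = 24.7 + 39.6 = 64.300 Gt C/yr.
τ = M_total / ΣF_ext = 805.00 / 64.300 = 12.52 yr.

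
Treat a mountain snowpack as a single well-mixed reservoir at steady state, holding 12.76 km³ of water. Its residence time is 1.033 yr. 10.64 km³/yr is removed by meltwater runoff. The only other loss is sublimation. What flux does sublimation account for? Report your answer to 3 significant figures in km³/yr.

1.71 km³/yr

Total removal F = M/τ = 12.76 / 1.033 = 12.35 km³/yr.
Sublimation = F − (10.64) = 12.35 − 10.64 = 1.712 km³/yr.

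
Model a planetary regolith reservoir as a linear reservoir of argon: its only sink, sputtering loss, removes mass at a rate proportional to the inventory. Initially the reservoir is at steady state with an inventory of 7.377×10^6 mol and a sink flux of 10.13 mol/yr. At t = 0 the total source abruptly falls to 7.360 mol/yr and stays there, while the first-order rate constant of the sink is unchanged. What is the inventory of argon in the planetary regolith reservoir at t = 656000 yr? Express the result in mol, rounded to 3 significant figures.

τ = M₀/F₀ = 7.377×10^6/10.13 = 728200 yr; rate constant k = 1/τ.
New steady state M_∞ = F₁/k = F₁·τ = 7.360 × 728200 = 5.3598×10^6 mol.
M(t) = M_∞ + (M₀ − M_∞)·e^(−t/τ); t/τ = 656000/728200 = 0.9008, so e^(−t/τ) = 0.4062.
M(t) = 5.3598×10^6 + 2.017×10^6 × 0.4062 = 6.1793×10^6 mol.

6.18×10^6 mol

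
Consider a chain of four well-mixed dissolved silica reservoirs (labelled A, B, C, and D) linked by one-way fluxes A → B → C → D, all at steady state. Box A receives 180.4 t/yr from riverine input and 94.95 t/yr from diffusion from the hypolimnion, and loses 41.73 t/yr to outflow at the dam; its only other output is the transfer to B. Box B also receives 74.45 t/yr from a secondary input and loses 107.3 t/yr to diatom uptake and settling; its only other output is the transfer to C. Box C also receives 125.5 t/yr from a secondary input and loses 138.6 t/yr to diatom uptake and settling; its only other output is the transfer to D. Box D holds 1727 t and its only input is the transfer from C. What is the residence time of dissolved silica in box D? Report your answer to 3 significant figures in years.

Box A: F(A→B) = (180.4 + 94.95) − 41.73 = 233.62 t/yr.
Box B: F(B→C) = (233.62 + 74.45) − 107.3 = 200.77 t/yr.
Box C: F(C→D) = (200.77 + 125.5) − 138.6 = 187.67 t/yr.
Box D throughput = its input = 187.67 t/yr; τ = 1727 / 187.67 = 9.202 yr.

9.20 yr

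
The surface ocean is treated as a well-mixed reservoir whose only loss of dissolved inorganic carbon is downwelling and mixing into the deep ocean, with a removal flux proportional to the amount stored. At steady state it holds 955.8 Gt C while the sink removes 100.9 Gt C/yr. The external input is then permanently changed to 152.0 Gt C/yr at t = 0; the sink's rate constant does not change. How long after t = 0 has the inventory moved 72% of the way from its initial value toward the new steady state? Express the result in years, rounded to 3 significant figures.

12.1 yr

τ = M₀/F₀ = 955.8/100.9 = 9.473 yr.
The remaining gap fraction is e^(−t/τ); 72% covered ⇒ e^(−t/τ) = 0.280.
t = −τ ln(0.280) = 9.473 × 1.273 = 12.06 yr.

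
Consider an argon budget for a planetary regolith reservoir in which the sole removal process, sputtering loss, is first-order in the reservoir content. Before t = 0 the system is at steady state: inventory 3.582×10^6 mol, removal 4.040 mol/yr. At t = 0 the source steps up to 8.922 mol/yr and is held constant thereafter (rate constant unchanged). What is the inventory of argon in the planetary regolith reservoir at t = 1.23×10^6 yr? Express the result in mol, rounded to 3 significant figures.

6.83×10^6 mol

τ = M₀/F₀ = 3.582×10^6/4.040 = 886600 yr; rate constant k = 1/τ.
New steady state M_∞ = F₁/k = F₁·τ = 8.922 × 886600 = 7.9105×10^6 mol.
M(t) = M_∞ + (M₀ − M_∞)·e^(−t/τ); t/τ = 1.23×10^6/886600 = 1.387, so e^(−t/τ) = 0.2498.
M(t) = 7.9105×10^6 − 4.329×10^6 × 0.2498 = 6.8295×10^6 mol.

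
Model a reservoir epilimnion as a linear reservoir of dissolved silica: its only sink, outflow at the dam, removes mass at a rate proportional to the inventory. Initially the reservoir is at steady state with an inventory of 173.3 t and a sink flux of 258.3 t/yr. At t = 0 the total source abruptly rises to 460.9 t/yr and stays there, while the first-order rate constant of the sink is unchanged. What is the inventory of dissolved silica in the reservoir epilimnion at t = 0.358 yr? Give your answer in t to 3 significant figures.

230 t

Residence time τ = M₀/F₀ = 0.6709 yr. The eventual steady state is M_∞ = M₀·(F₁/F₀) = 173.3 × 460.9/258.3 = 309.23 t.
The anomaly ΔM(t) = M(t) − M_∞ decays as ΔM₀·e^(−t/τ) with ΔM₀ = 173.3 − 309.23 = −135.9 t.
At t = 0.358 yr, e^(−t/τ) = e^(−0.5336) = 0.5865, so ΔM = −79.72 t and M = 309.23 − 79.72 = 229.51 t.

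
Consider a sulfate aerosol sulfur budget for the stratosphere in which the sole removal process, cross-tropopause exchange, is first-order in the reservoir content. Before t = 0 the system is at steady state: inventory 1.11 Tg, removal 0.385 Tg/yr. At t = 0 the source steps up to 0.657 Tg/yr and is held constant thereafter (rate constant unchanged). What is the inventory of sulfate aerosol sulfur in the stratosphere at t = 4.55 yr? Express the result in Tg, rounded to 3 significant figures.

1.73 Tg

τ = M₀/F₀ = 1.11/0.385 = 2.883 yr; rate constant k = 1/τ.
New steady state M_∞ = F₁/k = F₁·τ = 0.657 × 2.883 = 1.8942 Tg.
M(t) = M_∞ + (M₀ − M_∞)·e^(−t/τ); t/τ = 4.55/2.883 = 1.578, so e^(−t/τ) = 0.2064.
M(t) = 1.8942 − 0.7842 × 0.2064 = 1.7324 Tg.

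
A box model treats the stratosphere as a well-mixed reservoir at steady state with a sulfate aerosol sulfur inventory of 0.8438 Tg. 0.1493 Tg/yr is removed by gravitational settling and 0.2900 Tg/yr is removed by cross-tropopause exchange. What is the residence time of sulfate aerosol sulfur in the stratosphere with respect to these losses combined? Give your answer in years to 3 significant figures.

1.92 yr

Total removal = 0.1493 + 0.2900 = 0.43930 Tg/yr.
τ = M / ΣF_out = 0.8438 / 0.43930 = 1.921 yr.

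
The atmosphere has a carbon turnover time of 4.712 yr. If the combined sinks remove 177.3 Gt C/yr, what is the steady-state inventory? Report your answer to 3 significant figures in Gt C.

τ = M/F ⇒ M = τ × F = 4.712 × 177.3 = 835.4 Gt C.

835 Gt C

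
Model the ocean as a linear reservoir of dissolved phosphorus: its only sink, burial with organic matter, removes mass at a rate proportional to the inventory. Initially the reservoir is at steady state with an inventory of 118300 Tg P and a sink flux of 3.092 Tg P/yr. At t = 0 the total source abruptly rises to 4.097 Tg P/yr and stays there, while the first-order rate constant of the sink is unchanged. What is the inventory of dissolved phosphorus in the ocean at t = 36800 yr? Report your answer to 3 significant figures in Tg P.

142000 Tg P

The sink rate constant is k = F₀/M₀ = 3.092/118300 = 2.614×10^-5 yr⁻¹.
Solving dM/dt = F₁ − kM with M(0) = M₀ gives M(t) = F₁/k + (M₀ − F₁/k)·e^(−kt).
F₁/k = 4.097/2.614×10^-5 = 156750 Tg P; kt = 2.614×10^-5 × 36800 = 0.9618, e^(−kt) = 0.3822.
M(36800) = 156750 + (118300 − 156750) × 0.3822 = 156750 − 14700 = 142060 Tg P.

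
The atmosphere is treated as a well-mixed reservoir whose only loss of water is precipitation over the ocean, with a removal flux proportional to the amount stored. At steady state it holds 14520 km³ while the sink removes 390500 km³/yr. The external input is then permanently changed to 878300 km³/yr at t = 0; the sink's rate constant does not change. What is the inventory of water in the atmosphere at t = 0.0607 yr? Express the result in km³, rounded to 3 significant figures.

τ = M₀/F₀ = 14520/390500 = 0.03718 yr; rate constant k = 1/τ.
New steady state M_∞ = F₁/k = F₁·τ = 878300 × 0.03718 = 32658 km³.
M(t) = M_∞ + (M₀ − M_∞)·e^(−t/τ); t/τ = 0.0607/0.03718 = 1.632, so e^(−t/τ) = 0.1954.
M(t) = 32658 − 18140 × 0.1954 = 29113 km³.

29100 km³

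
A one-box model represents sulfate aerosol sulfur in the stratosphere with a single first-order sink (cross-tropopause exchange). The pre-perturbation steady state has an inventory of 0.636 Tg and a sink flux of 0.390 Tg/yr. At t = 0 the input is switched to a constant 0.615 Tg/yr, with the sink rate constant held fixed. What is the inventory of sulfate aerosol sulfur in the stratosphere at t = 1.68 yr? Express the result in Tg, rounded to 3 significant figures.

Residence time τ = M₀/F₀ = 1.631 yr. The eventual steady state is M_∞ = M₀·(F₁/F₀) = 0.636 × 0.615/0.390 = 1.0029 Tg.
The anomaly ΔM(t) = M(t) − M_∞ decays as ΔM₀·e^(−t/τ) with ΔM₀ = 0.636 − 1.0029 = −0.3669 Tg.
At t = 1.68 yr, e^(−t/τ) = e^(−1.030) = 0.3569, so ΔM = −0.1310 Tg and M = 1.0029 − 0.1310 = 0.87195 Tg.

0.872 Tg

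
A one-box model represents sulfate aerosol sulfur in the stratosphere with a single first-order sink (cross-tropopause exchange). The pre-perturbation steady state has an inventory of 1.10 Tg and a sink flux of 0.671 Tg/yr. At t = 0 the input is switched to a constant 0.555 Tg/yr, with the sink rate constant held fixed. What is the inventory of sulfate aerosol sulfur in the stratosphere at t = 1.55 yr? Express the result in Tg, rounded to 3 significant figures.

τ = M₀/F₀ = 1.10/0.671 = 1.639 yr; rate constant k = 1/τ.
New steady state M_∞ = F₁/k = F₁·τ = 0.555 × 1.639 = 0.90984 Tg.
M(t) = M_∞ + (M₀ − M_∞)·e^(−t/τ); t/τ = 1.55/1.639 = 0.9455, so e^(−t/τ) = 0.3885.
M(t) = 0.90984 + 0.1902 × 0.3885 = 0.98371 Tg.

0.984 Tg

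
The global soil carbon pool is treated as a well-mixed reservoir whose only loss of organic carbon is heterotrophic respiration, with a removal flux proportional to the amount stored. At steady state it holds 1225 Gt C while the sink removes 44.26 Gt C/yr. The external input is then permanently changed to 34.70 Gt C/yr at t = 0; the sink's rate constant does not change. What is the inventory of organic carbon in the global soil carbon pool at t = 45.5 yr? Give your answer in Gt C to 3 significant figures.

τ = M₀/F₀ = 1225/44.26 = 27.68 yr; rate constant k = 1/τ.
New steady state M_∞ = F₁/k = F₁·τ = 34.70 × 27.68 = 960.40 Gt C.
M(t) = M_∞ + (M₀ − M_∞)·e^(−t/τ); t/τ = 45.5/27.68 = 1.644, so e^(−t/τ) = 0.1932.
M(t) = 960.40 + 264.6 × 0.1932 = 1011.5 Gt C.

1010 Gt C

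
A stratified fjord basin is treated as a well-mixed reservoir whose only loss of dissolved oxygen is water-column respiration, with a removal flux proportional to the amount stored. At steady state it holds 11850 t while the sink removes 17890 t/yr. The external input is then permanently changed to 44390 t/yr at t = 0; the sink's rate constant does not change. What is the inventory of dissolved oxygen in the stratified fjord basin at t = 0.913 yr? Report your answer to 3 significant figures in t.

25000 t

τ = M₀/F₀ = 11850/17890 = 0.6624 yr; rate constant k = 1/τ.
New steady state M_∞ = F₁/k = F₁·τ = 44390 × 0.6624 = 29403 t.
M(t) = M_∞ + (M₀ − M_∞)·e^(−t/τ); t/τ = 0.913/0.6624 = 1.378, so e^(−t/τ) = 0.2520.
M(t) = 29403 − 17550 × 0.2520 = 24980 t.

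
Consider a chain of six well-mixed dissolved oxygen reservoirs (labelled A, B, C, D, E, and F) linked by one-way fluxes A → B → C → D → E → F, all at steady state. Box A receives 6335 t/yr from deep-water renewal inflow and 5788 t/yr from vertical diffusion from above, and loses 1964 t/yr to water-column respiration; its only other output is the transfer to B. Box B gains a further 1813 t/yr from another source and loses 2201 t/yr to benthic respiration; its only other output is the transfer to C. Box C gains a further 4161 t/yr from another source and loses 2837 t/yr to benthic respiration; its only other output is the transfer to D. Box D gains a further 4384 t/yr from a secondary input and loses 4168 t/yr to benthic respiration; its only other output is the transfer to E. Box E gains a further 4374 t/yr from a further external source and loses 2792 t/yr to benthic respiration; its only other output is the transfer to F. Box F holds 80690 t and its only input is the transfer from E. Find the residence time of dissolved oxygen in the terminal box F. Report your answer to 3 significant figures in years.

Box A: F(A→B) = (6335 + 5788) − 1964 = 10159 t/yr.
Box B: F(B→C) = (10159 + 1813) − 2201 = 9771.0 t/yr.
Box C: F(C→D) = (9771.0 + 4161) − 2837 = 11095 t/yr.
Box D: F(D→E) = (11095 + 4384) − 4168 = 11311 t/yr.
Box E: F(E→F) = (11311 + 4374) − 2792 = 12893 t/yr.
Box F throughput = its input = 12893 t/yr; τ = 80690 / 12893 = 6.258 yr.

6.26 yr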